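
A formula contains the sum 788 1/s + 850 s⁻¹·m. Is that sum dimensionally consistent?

Work out the base dimensions of each:
  788 1/s:  s⁻¹
  850 s⁻¹·m:  m·s⁻¹
s⁻¹ ≠ m·s⁻¹, so they cannot be added.

No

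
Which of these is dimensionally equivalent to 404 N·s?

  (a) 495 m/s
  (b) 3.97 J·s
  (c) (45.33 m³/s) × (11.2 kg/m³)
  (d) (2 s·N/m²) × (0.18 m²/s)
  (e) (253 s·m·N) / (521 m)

Reference: N·s = kg·m·s⁻²·s = kg·m·s⁻¹.
Each option:
  (a) m·s⁻¹
  (b) J·s = N·m·s = kg·m²·s⁻¹
  (c) [m³·s⁻¹] · [kg·m⁻³] = kg·s⁻¹
  (d) [kg·m⁻¹·s⁻¹] · [m²·s⁻¹] = kg·m·s⁻²
  (e) [kg·m²·s⁻¹] / [m] = kg·m·s⁻¹  ← same
Only (e) matches kg·m·s⁻¹.

(e)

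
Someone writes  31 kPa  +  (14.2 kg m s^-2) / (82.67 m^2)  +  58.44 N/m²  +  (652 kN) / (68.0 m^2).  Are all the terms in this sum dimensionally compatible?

In SI base units:
  31 kPa:  Pa = N·m⁻² = kg·m⁻¹·s⁻²
  (14.2 kg m s^-2) / (82.67 m^2):  [kg·m·s⁻²] / [m²] = kg·m⁻¹·s⁻²
  58.44 N/m²:  N·m⁻² = kg·m·s⁻²·m⁻² = kg·m⁻¹·s⁻²
  (652 kN) / (68.0 m^2):  [kg·m·s⁻²] / [m²] = kg·m⁻¹·s⁻²
Every term reduces to kg·m⁻¹·s⁻².

Yes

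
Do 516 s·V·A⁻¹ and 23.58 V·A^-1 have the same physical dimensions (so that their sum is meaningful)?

No

Reduce each to base SI dimensions:
  516 s·V·A⁻¹:  V·s·A⁻¹ = J·C⁻¹·s·A⁻¹ = kg·m²·s⁻²·A⁻²
  23.58 V·A^-1:  V·A⁻¹ = J·C⁻¹·A⁻¹ = kg·m²·s⁻³·A⁻²
kg·m²·s⁻²·A⁻² ≠ kg·m²·s⁻³·A⁻², so they cannot be added.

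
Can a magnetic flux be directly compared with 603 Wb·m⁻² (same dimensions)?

In SI base units:
  a magnetic flux:  [magnetic flux] = kg·m²·s⁻²·A⁻¹
  603 Wb·m⁻²:  Wb·m⁻² = V·s·m⁻² = kg·s⁻²·A⁻¹
kg·m²·s⁻²·A⁻¹ ≠ kg·s⁻²·A⁻¹, so they cannot be added.

No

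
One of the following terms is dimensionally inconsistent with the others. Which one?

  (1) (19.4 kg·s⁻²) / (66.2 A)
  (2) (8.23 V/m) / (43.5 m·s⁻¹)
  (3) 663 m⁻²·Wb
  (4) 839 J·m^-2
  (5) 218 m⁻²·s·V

Dimensions:
  (1) [kg·s⁻²] / [A] = kg·s⁻²·A⁻¹
  (2) [kg·m·s⁻³·A⁻¹] / [m·s⁻¹] = kg·s⁻²·A⁻¹
  (3) Wb·m⁻² = V·s·m⁻² = kg·s⁻²·A⁻¹
  (4) J·m⁻² = N·m·m⁻² = kg·s⁻²
  (5) V·s·m⁻² = J·C⁻¹·s·m⁻² = kg·s⁻²·A⁻¹
All reduce to kg·s⁻²·A⁻¹ except (4), which is kg·s⁻².

(4)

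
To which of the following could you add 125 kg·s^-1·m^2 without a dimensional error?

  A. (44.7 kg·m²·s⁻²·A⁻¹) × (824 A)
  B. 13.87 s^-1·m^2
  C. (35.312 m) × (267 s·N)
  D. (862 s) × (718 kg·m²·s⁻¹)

Reference: kg·m²·s⁻¹.
Each option:
  A. [kg·m²·s⁻²·A⁻¹] · [A] = kg·m²·s⁻²
  B. m²·s⁻¹
  C. [m] · [kg·m·s⁻¹] = kg·m²·s⁻¹  ← same
  D. [s] · [kg·m²·s⁻¹] = kg·m²
Only C. matches kg·m²·s⁻¹.

C.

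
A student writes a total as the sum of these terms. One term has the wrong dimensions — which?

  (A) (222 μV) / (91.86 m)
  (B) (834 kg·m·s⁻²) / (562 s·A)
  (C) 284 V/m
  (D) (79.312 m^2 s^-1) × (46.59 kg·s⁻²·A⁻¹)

Reduce each to base SI dimensions:
  (A) [kg·m²·s⁻³·A⁻¹] / [m] = kg·m·s⁻³·A⁻¹
  (B) [kg·m·s⁻²] / [s·A] = kg·m·s⁻³·A⁻¹
  (C) V·m⁻¹ = J·C⁻¹·m⁻¹ = kg·m·s⁻³·A⁻¹
  (D) [m²·s⁻¹] · [kg·s⁻²·A⁻¹] = kg·m²·s⁻³·A⁻¹
All reduce to kg·m·s⁻³·A⁻¹ except (D), which is kg·m²·s⁻³·A⁻¹.

(D)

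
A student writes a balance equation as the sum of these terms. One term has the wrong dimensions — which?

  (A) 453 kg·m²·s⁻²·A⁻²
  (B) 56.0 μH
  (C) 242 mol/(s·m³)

Reduce each to base SI dimensions:
  (A) kg·m²·s⁻²·A⁻²
  (B) H = V·s·A⁻¹ = kg·m²·s⁻²·A⁻²
  (C) mol·m⁻³·s⁻¹ = m⁻³·s⁻¹·mol
All reduce to kg·m²·s⁻²·A⁻² except (C), which is m⁻³·s⁻¹·mol.

(C)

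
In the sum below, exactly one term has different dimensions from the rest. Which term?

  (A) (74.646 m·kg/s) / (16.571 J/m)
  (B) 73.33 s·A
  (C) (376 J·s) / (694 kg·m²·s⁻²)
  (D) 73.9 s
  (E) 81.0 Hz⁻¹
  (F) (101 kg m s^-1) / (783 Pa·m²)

Reduce each to base SI dimensions:
  (A) [kg·m·s⁻¹] / [kg·m·s⁻²] = s
  (B) A·s = s·A
  (C) [kg·m²·s⁻¹] / [kg·m²·s⁻²] = s
  (D) s
  (E) Hz⁻¹ = (s⁻¹)⁻¹ = s
  (F) [kg·m·s⁻¹] / [kg·m·s⁻²] = s
All reduce to s except (B), which is s·A.

(B)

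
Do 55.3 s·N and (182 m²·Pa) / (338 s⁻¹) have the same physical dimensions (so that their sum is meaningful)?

Yes

Work out the base dimensions of each:
  55.3 s·N:  N·s = kg·m·s⁻²·s = kg·m·s⁻¹
  (182 m²·Pa) / (338 s⁻¹):  [kg·m·s⁻²] / [s⁻¹] = kg·m·s⁻¹
Both are kg·m·s⁻¹, so they have the same dimensions and can be added.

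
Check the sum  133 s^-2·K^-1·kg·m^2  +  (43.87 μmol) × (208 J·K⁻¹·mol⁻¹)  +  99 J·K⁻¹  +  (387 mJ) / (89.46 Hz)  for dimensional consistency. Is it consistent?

No

In SI base units:
  133 s^-2·K^-1·kg·m^2:  kg·m²·s⁻²·K⁻¹
  (43.87 μmol) × (208 J·K⁻¹·mol⁻¹):  [mol] · [kg·m²·s⁻²·K⁻¹·mol⁻¹] = kg·m²·s⁻²·K⁻¹
  99 J·K⁻¹:  J·K⁻¹ = N·m·K⁻¹ = kg·m²·s⁻²·K⁻¹
  (387 mJ) / (89.46 Hz):  [kg·m²·s⁻²] / [s⁻¹] = kg·m²·s⁻¹
The terms do not share a single dimension (kg·m²·s⁻²·K⁻¹ vs kg·m²·s⁻¹).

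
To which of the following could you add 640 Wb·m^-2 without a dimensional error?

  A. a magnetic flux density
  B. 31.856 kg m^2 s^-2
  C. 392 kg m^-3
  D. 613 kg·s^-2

Reference: Wb·m⁻² = V·s·m⁻² = kg·s⁻²·A⁻¹.
Each option:
  A. [magnetic flux density] = kg·s⁻²·A⁻¹  ← same
  B. kg·m²·s⁻²
  C. kg·m⁻³
  D. kg·s⁻²
Only A. matches kg·s⁻²·A⁻¹.

A.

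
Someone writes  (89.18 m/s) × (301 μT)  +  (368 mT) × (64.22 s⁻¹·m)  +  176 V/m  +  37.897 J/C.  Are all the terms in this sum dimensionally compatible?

Reduce each to base SI dimensions:
  (89.18 m/s) × (301 μT):  [m·s⁻¹] · [kg·s⁻²·A⁻¹] = kg·m·s⁻³·A⁻¹
  (368 mT) × (64.22 s⁻¹·m):  [kg·s⁻²·A⁻¹] · [m·s⁻¹] = kg·m·s⁻³·A⁻¹
  176 V/m:  V·m⁻¹ = J·C⁻¹·m⁻¹ = kg·m·s⁻³·A⁻¹
  37.897 J/C:  J·C⁻¹ = N·m·(s·A)⁻¹ = kg·m²·s⁻³·A⁻¹
The terms do not share a single dimension (kg·m²·s⁻³·A⁻¹ vs kg·m·s⁻³·A⁻¹).

No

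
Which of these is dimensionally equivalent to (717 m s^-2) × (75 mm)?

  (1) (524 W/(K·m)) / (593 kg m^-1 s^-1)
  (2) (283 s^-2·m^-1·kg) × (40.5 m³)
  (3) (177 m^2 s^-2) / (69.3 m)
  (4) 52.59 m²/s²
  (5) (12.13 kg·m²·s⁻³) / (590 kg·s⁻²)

(4)

Reference: [m·s⁻²] · [m] = m²·s⁻².
Each option:
  (1) [kg·m·s⁻³·K⁻¹] / [kg·m⁻¹·s⁻¹] = m²·s⁻²·K⁻¹
  (2) [kg·m⁻¹·s⁻²] · [m³] = kg·m²·s⁻²
  (3) [m²·s⁻²] / [m] = m·s⁻²
  (4) m²·s⁻²  ← same
  (5) [kg·m²·s⁻³] / [kg·s⁻²] = m²·s⁻¹
Only (4) matches m²·s⁻².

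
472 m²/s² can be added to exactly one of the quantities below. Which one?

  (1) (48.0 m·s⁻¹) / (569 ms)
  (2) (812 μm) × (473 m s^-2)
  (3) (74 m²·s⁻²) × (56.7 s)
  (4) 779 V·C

Reference: m²·s⁻².
Each option:
  (1) [m·s⁻¹] / [s] = m·s⁻²
  (2) [m] · [m·s⁻²] = m²·s⁻²  ← same
  (3) [m²·s⁻²] · [s] = m²·s⁻¹
  (4) C·V = s·A·J·C⁻¹ = kg·m²·s⁻²
Only (2) matches m²·s⁻².

(2)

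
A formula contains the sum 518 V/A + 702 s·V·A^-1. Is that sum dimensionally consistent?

In SI base units:
  518 V/A:  V·A⁻¹ = J·C⁻¹·A⁻¹ = kg·m²·s⁻³·A⁻²
  702 s·V·A^-1:  V·s·A⁻¹ = J·C⁻¹·s·A⁻¹ = kg·m²·s⁻²·A⁻²
kg·m²·s⁻³·A⁻² ≠ kg·m²·s⁻²·A⁻², so they cannot be added.

No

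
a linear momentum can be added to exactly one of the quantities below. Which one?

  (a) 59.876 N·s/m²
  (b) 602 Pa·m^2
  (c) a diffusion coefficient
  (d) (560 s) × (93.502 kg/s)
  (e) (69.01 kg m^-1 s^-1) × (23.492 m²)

Reference: [linear momentum] = kg·m·s⁻¹.
Each option:
  (a) N·s·m⁻² = kg·m·s⁻²·s·m⁻² = kg·m⁻¹·s⁻¹
  (b) Pa·m² = N·m⁻²·m² = kg·m·s⁻²
  (c) [diffusion coefficient] = m²·s⁻¹
  (d) [s] · [kg·s⁻¹] = kg
  (e) [kg·m⁻¹·s⁻¹] · [m²] = kg·m·s⁻¹  ← same
Only (e) matches kg·m·s⁻¹.

(e)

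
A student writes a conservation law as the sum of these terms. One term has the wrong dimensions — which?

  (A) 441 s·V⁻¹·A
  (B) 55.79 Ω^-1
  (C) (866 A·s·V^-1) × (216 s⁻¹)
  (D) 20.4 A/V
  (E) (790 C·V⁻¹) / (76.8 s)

Dimensions:
  (A) A·s·V⁻¹ = A·s·(J·C⁻¹)⁻¹ = kg⁻¹·m⁻²·s⁴·A²
  (B) Ω⁻¹ = (V·A⁻¹)⁻¹ = kg⁻¹·m⁻²·s³·A²
  (C) [kg⁻¹·m⁻²·s⁴·A²] · [s⁻¹] = kg⁻¹·m⁻²·s³·A²
  (D) A·V⁻¹ = A·(J·C⁻¹)⁻¹ = kg⁻¹·m⁻²·s³·A²
  (E) [kg⁻¹·m⁻²·s⁴·A²] / [s] = kg⁻¹·m⁻²·s³·A²
All reduce to kg⁻¹·m⁻²·s³·A² except (A), which is kg⁻¹·m⁻²·s⁴·A².

(A)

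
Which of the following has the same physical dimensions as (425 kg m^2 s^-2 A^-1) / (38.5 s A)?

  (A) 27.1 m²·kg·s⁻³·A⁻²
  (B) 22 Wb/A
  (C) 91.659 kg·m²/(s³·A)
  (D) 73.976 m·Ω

Reference: [kg·m²·s⁻²·A⁻¹] / [s·A] = kg·m²·s⁻³·A⁻².
Each option:
  (A) kg·m²·s⁻³·A⁻²  ← same
  (B) Wb·A⁻¹ = V·s·A⁻¹ = kg·m²·s⁻²·A⁻²
  (C) kg·m²·s⁻³·A⁻¹
  (D) Ω·m = V·A⁻¹·m = kg·m³·s⁻³·A⁻²
Only (A) matches kg·m²·s⁻³·A⁻².

(A)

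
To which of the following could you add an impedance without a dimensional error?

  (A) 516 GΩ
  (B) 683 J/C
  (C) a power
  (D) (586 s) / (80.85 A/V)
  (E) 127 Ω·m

(A)

Reference: [impedance] = kg·m²·s⁻³·A⁻².
Each option:
  (A) Ω = V·A⁻¹ = kg·m²·s⁻³·A⁻²  ← same
  (B) J·C⁻¹ = N·m·(s·A)⁻¹ = kg·m²·s⁻³·A⁻¹
  (C) [power] = kg·m²·s⁻³
  (D) [s] / [kg⁻¹·m⁻²·s³·A²] = kg·m²·s⁻²·A⁻²
  (E) Ω·m = V·A⁻¹·m = kg·m³·s⁻³·A⁻²
Only (A) matches kg·m²·s⁻³·A⁻².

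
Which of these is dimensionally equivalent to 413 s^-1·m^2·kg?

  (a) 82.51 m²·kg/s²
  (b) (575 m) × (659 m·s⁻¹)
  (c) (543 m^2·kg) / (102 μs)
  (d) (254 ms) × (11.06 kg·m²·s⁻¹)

Reference: kg·m²·s⁻¹.
Each option:
  (a) kg·m²·s⁻²
  (b) [m] · [m·s⁻¹] = m²·s⁻¹
  (c) [kg·m²] / [s] = kg·m²·s⁻¹  ← same
  (d) [s] · [kg·m²·s⁻¹] = kg·m²
Only (c) matches kg·m²·s⁻¹.

(c)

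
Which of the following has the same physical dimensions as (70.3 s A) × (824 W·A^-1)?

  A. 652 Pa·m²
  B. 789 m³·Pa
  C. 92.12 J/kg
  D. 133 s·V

B.

Reference: [s·A] · [kg·m²·s⁻³·A⁻¹] = kg·m²·s⁻².
Each option:
  A. Pa·m² = N·m⁻²·m² = kg·m·s⁻²
  B. Pa·m³ = N·m⁻²·m³ = kg·m²·s⁻²  ← same
  C. J·kg⁻¹ = N·m·kg⁻¹ = m²·s⁻²
  D. V·s = J·C⁻¹·s = kg·m²·s⁻²·A⁻¹
Only B. matches kg·m²·s⁻².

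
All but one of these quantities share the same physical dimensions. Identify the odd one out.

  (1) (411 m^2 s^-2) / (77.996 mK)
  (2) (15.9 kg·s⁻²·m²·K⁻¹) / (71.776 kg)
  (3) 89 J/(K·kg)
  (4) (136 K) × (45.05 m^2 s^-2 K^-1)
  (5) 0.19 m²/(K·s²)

In SI base units:
  (1) [m²·s⁻²] / [K] = m²·s⁻²·K⁻¹
  (2) [kg·m²·s⁻²·K⁻¹] / [kg] = m²·s⁻²·K⁻¹
  (3) J·kg⁻¹·K⁻¹ = N·m·kg⁻¹·K⁻¹ = m²·s⁻²·K⁻¹
  (4) [K] · [m²·s⁻²·K⁻¹] = m²·s⁻²
  (5) m²·s⁻²·K⁻¹
All reduce to m²·s⁻²·K⁻¹ except (4), which is m²·s⁻².

(4)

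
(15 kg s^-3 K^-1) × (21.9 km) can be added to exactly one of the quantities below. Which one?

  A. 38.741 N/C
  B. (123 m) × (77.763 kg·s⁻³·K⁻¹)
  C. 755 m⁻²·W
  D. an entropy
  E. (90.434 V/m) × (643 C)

B.

Reference: [kg·s⁻³·K⁻¹] · [m] = kg·m·s⁻³·K⁻¹.
Each option:
  A. N·C⁻¹ = kg·m·s⁻²·(s·A)⁻¹ = kg·m·s⁻³·A⁻¹
  B. [m] · [kg·s⁻³·K⁻¹] = kg·m·s⁻³·K⁻¹  ← same
  C. W·m⁻² = J·s⁻¹·m⁻² = kg·s⁻³
  D. [entropy] = kg·m²·s⁻²·K⁻¹
  E. [kg·m·s⁻³·A⁻¹] · [s·A] = kg·m·s⁻²
Only B. matches kg·m·s⁻³·K⁻¹.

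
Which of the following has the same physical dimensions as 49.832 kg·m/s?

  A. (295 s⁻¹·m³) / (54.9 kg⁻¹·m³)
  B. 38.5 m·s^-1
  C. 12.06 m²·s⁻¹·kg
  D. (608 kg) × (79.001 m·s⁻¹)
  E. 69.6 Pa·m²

Reference: kg·m·s⁻¹.
Each option:
  A. [m³·s⁻¹] / [kg⁻¹·m³] = kg·s⁻¹
  B. m·s⁻¹
  C. kg·m²·s⁻¹
  D. [kg] · [m·s⁻¹] = kg·m·s⁻¹  ← same
  E. Pa·m² = N·m⁻²·m² = kg·m·s⁻²
Only D. matches kg·m·s⁻¹.

D.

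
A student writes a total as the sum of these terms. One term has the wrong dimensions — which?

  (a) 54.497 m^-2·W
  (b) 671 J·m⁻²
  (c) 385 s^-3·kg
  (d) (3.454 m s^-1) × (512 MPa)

Expand each in SI base units:
  (a) W·m⁻² = J·s⁻¹·m⁻² = kg·s⁻³
  (b) J·m⁻² = N·m·m⁻² = kg·s⁻²
  (c) kg·s⁻³
  (d) [m·s⁻¹] · [kg·m⁻¹·s⁻²] = kg·s⁻³
All reduce to kg·s⁻³ except (b), which is kg·s⁻².

(b)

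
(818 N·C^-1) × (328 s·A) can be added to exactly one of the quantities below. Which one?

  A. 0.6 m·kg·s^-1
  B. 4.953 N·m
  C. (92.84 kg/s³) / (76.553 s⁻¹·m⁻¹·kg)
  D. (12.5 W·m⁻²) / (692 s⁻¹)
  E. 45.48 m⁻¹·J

E.

Reference: [kg·m·s⁻³·A⁻¹] · [s·A] = kg·m·s⁻².
Each option:
  A. kg·m·s⁻¹
  B. N·m = kg·m·s⁻²·m = kg·m²·s⁻²
  C. [kg·s⁻³] / [kg·m⁻¹·s⁻¹] = m·s⁻²
  D. [kg·s⁻³] / [s⁻¹] = kg·s⁻²
  E. J·m⁻¹ = N·m·m⁻¹ = kg·m·s⁻²  ← same
Only E. matches kg·m·s⁻².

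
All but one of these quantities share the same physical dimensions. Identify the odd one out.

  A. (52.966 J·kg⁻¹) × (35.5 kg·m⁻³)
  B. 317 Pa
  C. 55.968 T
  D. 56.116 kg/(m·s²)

C.

In SI base units:
  A. [m²·s⁻²] · [kg·m⁻³] = kg·m⁻¹·s⁻²
  B. Pa = N·m⁻² = kg·m⁻¹·s⁻²
  C. T = Wb·m⁻² = kg·s⁻²·A⁻¹
  D. kg·m⁻¹·s⁻²
All reduce to kg·m⁻¹·s⁻² except C., which is kg·s⁻²·A⁻¹.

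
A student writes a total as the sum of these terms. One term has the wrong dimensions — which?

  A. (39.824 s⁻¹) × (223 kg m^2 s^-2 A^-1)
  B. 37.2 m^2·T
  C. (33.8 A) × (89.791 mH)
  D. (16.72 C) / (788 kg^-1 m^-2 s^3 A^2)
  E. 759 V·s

A.

Dimensions:
  A. [s⁻¹] · [kg·m²·s⁻²·A⁻¹] = kg·m²·s⁻³·A⁻¹
  B. T·m² = Wb·m⁻²·m² = kg·m²·s⁻²·A⁻¹
  C. [A] · [kg·m²·s⁻²·A⁻²] = kg·m²·s⁻²·A⁻¹
  D. [s·A] / [kg⁻¹·m⁻²·s³·A²] = kg·m²·s⁻²·A⁻¹
  E. V·s = J·C⁻¹·s = kg·m²·s⁻²·A⁻¹
All reduce to kg·m²·s⁻²·A⁻¹ except A., which is kg·m²·s⁻³·A⁻¹.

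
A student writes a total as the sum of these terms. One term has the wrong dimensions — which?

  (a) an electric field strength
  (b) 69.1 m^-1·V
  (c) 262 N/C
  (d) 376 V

Work out the base dimensions of each:
  (a) [electric field strength] = kg·m·s⁻³·A⁻¹
  (b) V·m⁻¹ = J·C⁻¹·m⁻¹ = kg·m·s⁻³·A⁻¹
  (c) N·C⁻¹ = kg·m·s⁻²·(s·A)⁻¹ = kg·m·s⁻³·A⁻¹
  (d) V = J·C⁻¹ = kg·m²·s⁻³·A⁻¹
All reduce to kg·m·s⁻³·A⁻¹ except (d), which is kg·m²·s⁻³·A⁻¹.

(d)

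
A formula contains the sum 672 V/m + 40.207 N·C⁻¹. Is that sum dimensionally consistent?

Yes

Dimensions:
  672 V/m:  V·m⁻¹ = J·C⁻¹·m⁻¹ = kg·m·s⁻³·A⁻¹
  40.207 N·C⁻¹:  N·C⁻¹ = kg·m·s⁻²·(s·A)⁻¹ = kg·m·s⁻³·A⁻¹
Both are kg·m·s⁻³·A⁻¹, so they have the same dimensions and can be added.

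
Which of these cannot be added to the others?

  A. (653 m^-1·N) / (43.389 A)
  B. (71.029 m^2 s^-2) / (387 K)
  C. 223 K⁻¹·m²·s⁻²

A.

Expand each in SI base units:
  A. [kg·s⁻²] / [A] = kg·s⁻²·A⁻¹
  B. [m²·s⁻²] / [K] = m²·s⁻²·K⁻¹
  C. m²·s⁻²·K⁻¹
All reduce to m²·s⁻²·K⁻¹ except A., which is kg·s⁻²·A⁻¹.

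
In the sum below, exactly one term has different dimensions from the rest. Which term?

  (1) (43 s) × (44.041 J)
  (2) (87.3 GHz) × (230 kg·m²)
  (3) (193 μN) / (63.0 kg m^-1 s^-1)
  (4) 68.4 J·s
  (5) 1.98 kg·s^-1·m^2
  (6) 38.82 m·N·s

(3)

Expand each in SI base units:
  (1) [s] · [kg·m²·s⁻²] = kg·m²·s⁻¹
  (2) [s⁻¹] · [kg·m²] = kg·m²·s⁻¹
  (3) [kg·m·s⁻²] / [kg·m⁻¹·s⁻¹] = m²·s⁻¹
  (4) J·s = N·m·s = kg·m²·s⁻¹
  (5) kg·m²·s⁻¹
  (6) N·m·s = kg·m·s⁻²·m·s = kg·m²·s⁻¹
All reduce to kg·m²·s⁻¹ except (3), which is m²·s⁻¹.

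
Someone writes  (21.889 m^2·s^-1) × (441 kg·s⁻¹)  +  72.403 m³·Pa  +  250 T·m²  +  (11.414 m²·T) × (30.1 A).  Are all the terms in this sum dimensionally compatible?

No

Work out the base dimensions of each:
  (21.889 m^2·s^-1) × (441 kg·s⁻¹):  [m²·s⁻¹] · [kg·s⁻¹] = kg·m²·s⁻²
  72.403 m³·Pa:  Pa·m³ = N·m⁻²·m³ = kg·m²·s⁻²
  250 T·m²:  T·m² = Wb·m⁻²·m² = kg·m²·s⁻²·A⁻¹
  (11.414 m²·T) × (30.1 A):  [kg·m²·s⁻²·A⁻¹] · [A] = kg·m²·s⁻²
The terms do not share a single dimension (kg·m²·s⁻² vs kg·m²·s⁻²·A⁻¹).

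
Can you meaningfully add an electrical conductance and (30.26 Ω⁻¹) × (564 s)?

In SI base units:
  an electrical conductance:  [electrical conductance] = kg⁻¹·m⁻²·s³·A²
  (30.26 Ω⁻¹) × (564 s):  [kg⁻¹·m⁻²·s³·A²] · [s] = kg⁻¹·m⁻²·s⁴·A²
kg⁻¹·m⁻²·s³·A² ≠ kg⁻¹·m⁻²·s⁴·A², so they cannot be added.

No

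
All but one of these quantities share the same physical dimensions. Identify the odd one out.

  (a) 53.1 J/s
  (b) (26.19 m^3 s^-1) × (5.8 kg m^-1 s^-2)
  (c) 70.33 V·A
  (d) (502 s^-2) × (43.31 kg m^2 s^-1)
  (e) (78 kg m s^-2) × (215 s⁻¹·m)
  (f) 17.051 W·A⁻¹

(f)

In SI base units:
  (a) J·s⁻¹ = N·m·s⁻¹ = kg·m²·s⁻³
  (b) [m³·s⁻¹] · [kg·m⁻¹·s⁻²] = kg·m²·s⁻³
  (c) V·A = J·C⁻¹·A = kg·m²·s⁻³
  (d) [s⁻²] · [kg·m²·s⁻¹] = kg·m²·s⁻³
  (e) [kg·m·s⁻²] · [m·s⁻¹] = kg·m²·s⁻³
  (f) W·A⁻¹ = J·s⁻¹·A⁻¹ = kg·m²·s⁻³·A⁻¹
All reduce to kg·m²·s⁻³ except (f), which is kg·m²·s⁻³·A⁻¹.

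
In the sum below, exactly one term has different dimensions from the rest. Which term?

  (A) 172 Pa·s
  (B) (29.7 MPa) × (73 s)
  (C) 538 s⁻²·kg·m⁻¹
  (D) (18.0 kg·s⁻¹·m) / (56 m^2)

Dimensions:
  (A) Pa·s = N·m⁻²·s = kg·m⁻¹·s⁻¹
  (B) [kg·m⁻¹·s⁻²] · [s] = kg·m⁻¹·s⁻¹
  (C) kg·m⁻¹·s⁻²
  (D) [kg·m·s⁻¹] / [m²] = kg·m⁻¹·s⁻¹
All reduce to kg·m⁻¹·s⁻¹ except (C), which is kg·m⁻¹·s⁻².

(C)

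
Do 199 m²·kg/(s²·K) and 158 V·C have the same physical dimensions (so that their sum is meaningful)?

In SI base units:
  199 m²·kg/(s²·K):  kg·m²·s⁻²·K⁻¹
  158 V·C:  C·V = s·A·J·C⁻¹ = kg·m²·s⁻²
kg·m²·s⁻²·K⁻¹ ≠ kg·m²·s⁻², so they cannot be added.

No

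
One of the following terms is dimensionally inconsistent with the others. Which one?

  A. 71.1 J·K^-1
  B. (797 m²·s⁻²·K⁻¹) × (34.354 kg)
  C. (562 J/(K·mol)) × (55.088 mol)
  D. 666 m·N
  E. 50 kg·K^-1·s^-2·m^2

Expand each in SI base units:
  A. J·K⁻¹ = N·m·K⁻¹ = kg·m²·s⁻²·K⁻¹
  B. [m²·s⁻²·K⁻¹] · [kg] = kg·m²·s⁻²·K⁻¹
  C. [kg·m²·s⁻²·K⁻¹·mol⁻¹] · [mol] = kg·m²·s⁻²·K⁻¹
  D. N·m = kg·m·s⁻²·m = kg·m²·s⁻²
  E. kg·m²·s⁻²·K⁻¹
All reduce to kg·m²·s⁻²·K⁻¹ except D., which is kg·m²·s⁻².

D.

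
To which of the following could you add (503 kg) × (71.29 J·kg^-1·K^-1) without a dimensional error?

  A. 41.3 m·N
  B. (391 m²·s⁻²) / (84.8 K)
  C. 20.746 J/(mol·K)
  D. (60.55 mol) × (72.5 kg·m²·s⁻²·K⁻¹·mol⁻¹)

Reference: [kg] · [m²·s⁻²·K⁻¹] = kg·m²·s⁻²·K⁻¹.
Each option:
  A. N·m = kg·m·s⁻²·m = kg·m²·s⁻²
  B. [m²·s⁻²] / [K] = m²·s⁻²·K⁻¹
  C. J·mol⁻¹·K⁻¹ = N·m·mol⁻¹·K⁻¹ = kg·m²·s⁻²·K⁻¹·mol⁻¹
  D. [mol] · [kg·m²·s⁻²·K⁻¹·mol⁻¹] = kg·m²·s⁻²·K⁻¹  ← same
Only D. matches kg·m²·s⁻²·K⁻¹.

D.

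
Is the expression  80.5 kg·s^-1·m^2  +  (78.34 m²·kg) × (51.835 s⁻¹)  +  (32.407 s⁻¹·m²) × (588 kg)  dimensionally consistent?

Dimensions:
  80.5 kg·s^-1·m^2:  kg·m²·s⁻¹
  (78.34 m²·kg) × (51.835 s⁻¹):  [kg·m²] · [s⁻¹] = kg·m²·s⁻¹
  (32.407 s⁻¹·m²) × (588 kg):  [m²·s⁻¹] · [kg] = kg·m²·s⁻¹
Every term reduces to kg·m²·s⁻¹.

Yes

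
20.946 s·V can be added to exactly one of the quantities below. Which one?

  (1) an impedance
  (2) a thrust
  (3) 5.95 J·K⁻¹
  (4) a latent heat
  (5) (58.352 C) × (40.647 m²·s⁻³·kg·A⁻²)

(5)

Reference: V·s = J·C⁻¹·s = kg·m²·s⁻²·A⁻¹.
Each option:
  (1) [impedance] = kg·m²·s⁻³·A⁻²
  (2) [thrust] = kg·m·s⁻²
  (3) J·K⁻¹ = N·m·K⁻¹ = kg·m²·s⁻²·K⁻¹
  (4) [latent heat] = m²·s⁻²
  (5) [s·A] · [kg·m²·s⁻³·A⁻²] = kg·m²·s⁻²·A⁻¹  ← same
Only (5) matches kg·m²·s⁻²·A⁻¹.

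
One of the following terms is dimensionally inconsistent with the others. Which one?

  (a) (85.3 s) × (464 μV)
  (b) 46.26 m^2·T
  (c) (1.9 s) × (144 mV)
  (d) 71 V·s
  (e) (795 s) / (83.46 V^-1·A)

Dimensions:
  (a) [s] · [kg·m²·s⁻³·A⁻¹] = kg·m²·s⁻²·A⁻¹
  (b) T·m² = Wb·m⁻²·m² = kg·m²·s⁻²·A⁻¹
  (c) [s] · [kg·m²·s⁻³·A⁻¹] = kg·m²·s⁻²·A⁻¹
  (d) V·s = J·C⁻¹·s = kg·m²·s⁻²·A⁻¹
  (e) [s] / [kg⁻¹·m⁻²·s³·A²] = kg·m²·s⁻²·A⁻²
All reduce to kg·m²·s⁻²·A⁻¹ except (e), which is kg·m²·s⁻²·A⁻².

(e)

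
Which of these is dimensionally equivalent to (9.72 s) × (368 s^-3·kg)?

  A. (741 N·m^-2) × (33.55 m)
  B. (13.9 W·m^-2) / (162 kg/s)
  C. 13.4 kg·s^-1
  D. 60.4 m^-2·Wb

Reference: [s] · [kg·s⁻³] = kg·s⁻².
Each option:
  A. [kg·m⁻¹·s⁻²] · [m] = kg·s⁻²  ← same
  B. [kg·s⁻³] / [kg·s⁻¹] = s⁻²
  C. kg·s⁻¹
  D. Wb·m⁻² = V·s·m⁻² = kg·s⁻²·A⁻¹
Only A. matches kg·s⁻².

A.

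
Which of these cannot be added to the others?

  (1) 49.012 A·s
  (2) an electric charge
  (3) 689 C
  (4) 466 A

Reduce each to base SI dimensions:
  (1) A·s = s·A
  (2) [electric charge] = s·A
  (3) C = s·A
  (4) A
All reduce to s·A except (4), which is A.

(4)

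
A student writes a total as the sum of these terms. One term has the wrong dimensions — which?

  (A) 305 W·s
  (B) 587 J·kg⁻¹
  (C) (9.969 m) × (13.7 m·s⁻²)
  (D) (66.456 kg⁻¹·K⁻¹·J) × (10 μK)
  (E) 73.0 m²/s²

(A)

Dimensions:
  (A) W·s = J·s⁻¹·s = kg·m²·s⁻²
  (B) J·kg⁻¹ = N·m·kg⁻¹ = m²·s⁻²
  (C) [m] · [m·s⁻²] = m²·s⁻²
  (D) [m²·s⁻²·K⁻¹] · [K] = m²·s⁻²
  (E) m²·s⁻²
All reduce to m²·s⁻² except (A), which is kg·m²·s⁻².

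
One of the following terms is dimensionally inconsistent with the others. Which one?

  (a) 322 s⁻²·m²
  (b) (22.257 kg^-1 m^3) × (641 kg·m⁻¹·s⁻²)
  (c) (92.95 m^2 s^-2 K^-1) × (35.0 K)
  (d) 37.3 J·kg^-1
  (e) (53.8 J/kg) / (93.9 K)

Expand each in SI base units:
  (a) m²·s⁻²
  (b) [kg⁻¹·m³] · [kg·m⁻¹·s⁻²] = m²·s⁻²
  (c) [m²·s⁻²·K⁻¹] · [K] = m²·s⁻²
  (d) J·kg⁻¹ = N·m·kg⁻¹ = m²·s⁻²
  (e) [m²·s⁻²] / [K] = m²·s⁻²·K⁻¹
All reduce to m²·s⁻² except (e), which is m²·s⁻²·K⁻¹.

(e)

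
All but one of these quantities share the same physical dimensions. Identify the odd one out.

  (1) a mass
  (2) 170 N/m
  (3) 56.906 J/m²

(1)

Work out the base dimensions of each:
  (1) [mass] = kg
  (2) N·m⁻¹ = kg·m·s⁻²·m⁻¹ = kg·s⁻²
  (3) J·m⁻² = N·m·m⁻² = kg·s⁻²
All reduce to kg·s⁻² except (1), which is kg.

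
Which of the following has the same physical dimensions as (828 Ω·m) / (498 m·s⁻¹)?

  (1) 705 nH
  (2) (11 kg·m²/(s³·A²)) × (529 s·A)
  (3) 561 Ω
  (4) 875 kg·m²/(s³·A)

Reference: [kg·m³·s⁻³·A⁻²] / [m·s⁻¹] = kg·m²·s⁻²·A⁻².
Each option:
  (1) H = V·s·A⁻¹ = kg·m²·s⁻²·A⁻²  ← same
  (2) [kg·m²·s⁻³·A⁻²] · [s·A] = kg·m²·s⁻²·A⁻¹
  (3) Ω = V·A⁻¹ = kg·m²·s⁻³·A⁻²
  (4) kg·m²·s⁻³·A⁻¹
Only (1) matches kg·m²·s⁻²·A⁻².

(1)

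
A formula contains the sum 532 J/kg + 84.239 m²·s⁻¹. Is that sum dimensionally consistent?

In SI base units:
  532 J/kg:  J·kg⁻¹ = N·m·kg⁻¹ = m²·s⁻²
  84.239 m²·s⁻¹:  m²·s⁻¹
m²·s⁻² ≠ m²·s⁻¹, so they cannot be added.

No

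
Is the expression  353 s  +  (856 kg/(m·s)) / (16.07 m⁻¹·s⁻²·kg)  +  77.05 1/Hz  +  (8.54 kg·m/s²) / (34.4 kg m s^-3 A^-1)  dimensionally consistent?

No

In SI base units:
  353 s:  s
  (856 kg/(m·s)) / (16.07 m⁻¹·s⁻²·kg):  [kg·m⁻¹·s⁻¹] / [kg·m⁻¹·s⁻²] = s
  77.05 1/Hz:  Hz⁻¹ = (s⁻¹)⁻¹ = s
  (8.54 kg·m/s²) / (34.4 kg m s^-3 A^-1):  [kg·m·s⁻²] / [kg·m·s⁻³·A⁻¹] = s·A
The terms do not share a single dimension (s vs s·A).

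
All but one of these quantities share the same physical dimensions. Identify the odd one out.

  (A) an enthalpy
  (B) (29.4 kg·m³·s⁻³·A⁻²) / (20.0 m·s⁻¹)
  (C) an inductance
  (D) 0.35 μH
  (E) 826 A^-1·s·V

(A)

Work out the base dimensions of each:
  (A) [enthalpy] = kg·m²·s⁻²
  (B) [kg·m³·s⁻³·A⁻²] / [m·s⁻¹] = kg·m²·s⁻²·A⁻²
  (C) [inductance] = kg·m²·s⁻²·A⁻²
  (D) H = V·s·A⁻¹ = kg·m²·s⁻²·A⁻²
  (E) V·s·A⁻¹ = J·C⁻¹·s·A⁻¹ = kg·m²·s⁻²·A⁻²
All reduce to kg·m²·s⁻²·A⁻² except (A), which is kg·m²·s⁻².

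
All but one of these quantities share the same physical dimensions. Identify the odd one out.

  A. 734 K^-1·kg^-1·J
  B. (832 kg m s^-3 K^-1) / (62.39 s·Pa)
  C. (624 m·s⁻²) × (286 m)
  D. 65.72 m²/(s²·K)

C.

Dimensions:
  A. J·kg⁻¹·K⁻¹ = N·m·kg⁻¹·K⁻¹ = m²·s⁻²·K⁻¹
  B. [kg·m·s⁻³·K⁻¹] / [kg·m⁻¹·s⁻¹] = m²·s⁻²·K⁻¹
  C. [m·s⁻²] · [m] = m²·s⁻²
  D. m²·s⁻²·K⁻¹
All reduce to m²·s⁻²·K⁻¹ except C., which is m²·s⁻².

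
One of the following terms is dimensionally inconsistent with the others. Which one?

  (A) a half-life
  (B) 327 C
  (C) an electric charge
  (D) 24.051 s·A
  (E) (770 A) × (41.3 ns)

(A)

Work out the base dimensions of each:
  (A) [half-life] = s
  (B) C = s·A
  (C) [electric charge] = s·A
  (D) A·s = s·A
  (E) [A] · [s] = s·A
All reduce to s·A except (A), which is s.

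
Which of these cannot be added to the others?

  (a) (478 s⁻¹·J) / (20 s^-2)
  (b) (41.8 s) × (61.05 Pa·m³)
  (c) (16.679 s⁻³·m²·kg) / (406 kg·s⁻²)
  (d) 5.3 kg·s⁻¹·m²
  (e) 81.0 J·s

(c)

Dimensions:
  (a) [kg·m²·s⁻³] / [s⁻²] = kg·m²·s⁻¹
  (b) [s] · [kg·m²·s⁻²] = kg·m²·s⁻¹
  (c) [kg·m²·s⁻³] / [kg·s⁻²] = m²·s⁻¹
  (d) kg·m²·s⁻¹
  (e) J·s = N·m·s = kg·m²·s⁻¹
All reduce to kg·m²·s⁻¹ except (c), which is m²·s⁻¹.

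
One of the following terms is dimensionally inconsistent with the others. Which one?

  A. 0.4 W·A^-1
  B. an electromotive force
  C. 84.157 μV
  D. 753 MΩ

D.

Dimensions:
  A. W·A⁻¹ = J·s⁻¹·A⁻¹ = kg·m²·s⁻³·A⁻¹
  B. [electromotive force] = kg·m²·s⁻³·A⁻¹
  C. V = J·C⁻¹ = kg·m²·s⁻³·A⁻¹
  D. Ω = V·A⁻¹ = kg·m²·s⁻³·A⁻²
All reduce to kg·m²·s⁻³·A⁻¹ except D., which is kg·m²·s⁻³·A⁻².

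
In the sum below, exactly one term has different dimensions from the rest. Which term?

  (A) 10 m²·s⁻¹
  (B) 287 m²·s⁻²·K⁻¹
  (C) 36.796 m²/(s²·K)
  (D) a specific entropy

(A)

In SI base units:
  (A) m²·s⁻¹
  (B) m²·s⁻²·K⁻¹
  (C) m²·s⁻²·K⁻¹
  (D) [specific entropy] = m²·s⁻²·K⁻¹
All reduce to m²·s⁻²·K⁻¹ except (A), which is m²·s⁻¹.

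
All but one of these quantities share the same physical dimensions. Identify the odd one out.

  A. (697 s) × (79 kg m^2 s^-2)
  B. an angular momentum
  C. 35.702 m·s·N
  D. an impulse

D.

Expand each in SI base units:
  A. [s] · [kg·m²·s⁻²] = kg·m²·s⁻¹
  B. [angular momentum] = kg·m²·s⁻¹
  C. N·m·s = kg·m·s⁻²·m·s = kg·m²·s⁻¹
  D. [impulse] = kg·m·s⁻¹
All reduce to kg·m²·s⁻¹ except D., which is kg·m·s⁻¹.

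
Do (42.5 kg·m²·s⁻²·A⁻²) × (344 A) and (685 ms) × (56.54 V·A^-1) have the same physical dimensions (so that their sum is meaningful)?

No

Expand each in SI base units:
  (42.5 kg·m²·s⁻²·A⁻²) × (344 A):  [kg·m²·s⁻²·A⁻²] · [A] = kg·m²·s⁻²·A⁻¹
  (685 ms) × (56.54 V·A^-1):  [s] · [kg·m²·s⁻³·A⁻²] = kg·m²·s⁻²·A⁻²
kg·m²·s⁻²·A⁻¹ ≠ kg·m²·s⁻²·A⁻², so they cannot be added.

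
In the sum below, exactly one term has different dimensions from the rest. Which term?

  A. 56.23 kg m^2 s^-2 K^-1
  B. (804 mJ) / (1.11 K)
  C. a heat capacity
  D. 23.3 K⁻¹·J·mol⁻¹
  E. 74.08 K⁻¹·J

D.

In SI base units:
  A. kg·m²·s⁻²·K⁻¹
  B. [kg·m²·s⁻²] / [K] = kg·m²·s⁻²·K⁻¹
  C. [heat capacity] = kg·m²·s⁻²·K⁻¹
  D. J·mol⁻¹·K⁻¹ = N·m·mol⁻¹·K⁻¹ = kg·m²·s⁻²·K⁻¹·mol⁻¹
  E. J·K⁻¹ = N·m·K⁻¹ = kg·m²·s⁻²·K⁻¹
All reduce to kg·m²·s⁻²·K⁻¹ except D., which is kg·m²·s⁻²·K⁻¹·mol⁻¹.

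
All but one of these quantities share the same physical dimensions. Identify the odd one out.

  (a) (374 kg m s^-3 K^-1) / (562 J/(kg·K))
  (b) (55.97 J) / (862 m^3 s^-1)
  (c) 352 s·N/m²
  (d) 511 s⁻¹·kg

(d)

Reduce each to base SI dimensions:
  (a) [kg·m·s⁻³·K⁻¹] / [m²·s⁻²·K⁻¹] = kg·m⁻¹·s⁻¹
  (b) [kg·m²·s⁻²] / [m³·s⁻¹] = kg·m⁻¹·s⁻¹
  (c) N·s·m⁻² = kg·m·s⁻²·s·m⁻² = kg·m⁻¹·s⁻¹
  (d) kg·s⁻¹
All reduce to kg·m⁻¹·s⁻¹ except (d), which is kg·s⁻¹.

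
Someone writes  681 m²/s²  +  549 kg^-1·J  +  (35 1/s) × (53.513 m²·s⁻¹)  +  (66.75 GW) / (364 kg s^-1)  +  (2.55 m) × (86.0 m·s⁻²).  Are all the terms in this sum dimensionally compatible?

Work out the base dimensions of each:
  681 m²/s²:  m²·s⁻²
  549 kg^-1·J:  J·kg⁻¹ = N·m·kg⁻¹ = m²·s⁻²
  (35 1/s) × (53.513 m²·s⁻¹):  [s⁻¹] · [m²·s⁻¹] = m²·s⁻²
  (66.75 GW) / (364 kg s^-1):  [kg·m²·s⁻³] / [kg·s⁻¹] = m²·s⁻²
  (2.55 m) × (86.0 m·s⁻²):  [m] · [m·s⁻²] = m²·s⁻²
Every term reduces to m²·s⁻².

Yes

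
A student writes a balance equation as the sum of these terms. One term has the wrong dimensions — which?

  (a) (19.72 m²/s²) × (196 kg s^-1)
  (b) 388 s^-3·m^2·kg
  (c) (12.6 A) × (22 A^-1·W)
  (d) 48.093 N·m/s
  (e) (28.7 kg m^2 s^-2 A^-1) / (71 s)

In SI base units:
  (a) [m²·s⁻²] · [kg·s⁻¹] = kg·m²·s⁻³
  (b) kg·m²·s⁻³
  (c) [A] · [kg·m²·s⁻³·A⁻¹] = kg·m²·s⁻³
  (d) N·m·s⁻¹ = kg·m·s⁻²·m·s⁻¹ = kg·m²·s⁻³
  (e) [kg·m²·s⁻²·A⁻¹] / [s] = kg·m²·s⁻³·A⁻¹
All reduce to kg·m²·s⁻³ except (e), which is kg·m²·s⁻³·A⁻¹.

(e)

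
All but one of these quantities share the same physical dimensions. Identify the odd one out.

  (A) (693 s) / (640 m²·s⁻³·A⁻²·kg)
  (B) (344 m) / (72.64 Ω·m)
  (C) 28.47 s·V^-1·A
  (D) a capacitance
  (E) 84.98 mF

(B)

Work out the base dimensions of each:
  (A) [s] / [kg·m²·s⁻³·A⁻²] = kg⁻¹·m⁻²·s⁴·A²
  (B) [m] / [kg·m³·s⁻³·A⁻²] = kg⁻¹·m⁻²·s³·A²
  (C) A·s·V⁻¹ = A·s·(J·C⁻¹)⁻¹ = kg⁻¹·m⁻²·s⁴·A²
  (D) [capacitance] = kg⁻¹·m⁻²·s⁴·A²
  (E) F = C·V⁻¹ = kg⁻¹·m⁻²·s⁴·A²
All reduce to kg⁻¹·m⁻²·s⁴·A² except (B), which is kg⁻¹·m⁻²·s³·A².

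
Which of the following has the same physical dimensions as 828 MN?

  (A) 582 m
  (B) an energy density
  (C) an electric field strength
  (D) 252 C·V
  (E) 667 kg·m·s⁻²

Reference: N = kg·m·s⁻².
Each option:
  (A) m
  (B) [energy density] = kg·m⁻¹·s⁻²
  (C) [electric field strength] = kg·m·s⁻³·A⁻¹
  (D) C·V = s·A·J·C⁻¹ = kg·m²·s⁻²
  (E) kg·m·s⁻²  ← same
Only (E) matches kg·m·s⁻².

(E)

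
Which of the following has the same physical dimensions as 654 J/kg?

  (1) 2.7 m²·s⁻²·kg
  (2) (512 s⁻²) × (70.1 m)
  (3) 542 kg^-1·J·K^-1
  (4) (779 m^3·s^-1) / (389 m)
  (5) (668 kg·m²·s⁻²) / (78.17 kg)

Reference: J·kg⁻¹ = N·m·kg⁻¹ = m²·s⁻².
Each option:
  (1) kg·m²·s⁻²
  (2) [s⁻²] · [m] = m·s⁻²
  (3) J·kg⁻¹·K⁻¹ = N·m·kg⁻¹·K⁻¹ = m²·s⁻²·K⁻¹
  (4) [m³·s⁻¹] / [m] = m²·s⁻¹
  (5) [kg·m²·s⁻²] / [kg] = m²·s⁻²  ← same
Only (5) matches m²·s⁻².

(5)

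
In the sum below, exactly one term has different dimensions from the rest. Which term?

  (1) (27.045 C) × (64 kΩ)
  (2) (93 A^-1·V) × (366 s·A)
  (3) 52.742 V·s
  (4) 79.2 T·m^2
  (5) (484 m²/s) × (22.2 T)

Work out the base dimensions of each:
  (1) [s·A] · [kg·m²·s⁻³·A⁻²] = kg·m²·s⁻²·A⁻¹
  (2) [kg·m²·s⁻³·A⁻²] · [s·A] = kg·m²·s⁻²·A⁻¹
  (3) V·s = J·C⁻¹·s = kg·m²·s⁻²·A⁻¹
  (4) T·m² = Wb·m⁻²·m² = kg·m²·s⁻²·A⁻¹
  (5) [m²·s⁻¹] · [kg·s⁻²·A⁻¹] = kg·m²·s⁻³·A⁻¹
All reduce to kg·m²·s⁻²·A⁻¹ except (5), which is kg·m²·s⁻³·A⁻¹.

(5)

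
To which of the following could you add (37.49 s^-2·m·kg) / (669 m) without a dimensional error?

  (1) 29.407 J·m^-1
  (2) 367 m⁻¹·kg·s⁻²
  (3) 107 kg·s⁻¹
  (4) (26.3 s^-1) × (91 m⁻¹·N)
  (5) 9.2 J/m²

(5)

Reference: [kg·m·s⁻²] / [m] = kg·s⁻².
Each option:
  (1) J·m⁻¹ = N·m·m⁻¹ = kg·m·s⁻²
  (2) kg·m⁻¹·s⁻²
  (3) kg·s⁻¹
  (4) [s⁻¹] · [kg·s⁻²] = kg·s⁻³
  (5) J·m⁻² = N·m·m⁻² = kg·s⁻²  ← same
Only (5) matches kg·s⁻².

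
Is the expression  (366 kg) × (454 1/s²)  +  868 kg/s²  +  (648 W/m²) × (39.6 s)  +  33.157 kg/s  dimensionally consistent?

No

Reduce each to base SI dimensions:
  (366 kg) × (454 1/s²):  [kg] · [s⁻²] = kg·s⁻²
  868 kg/s²:  kg·s⁻²
  (648 W/m²) × (39.6 s):  [kg·s⁻³] · [s] = kg·s⁻²
  33.157 kg/s:  kg·s⁻¹
The terms do not share a single dimension (kg·s⁻² vs kg·s⁻¹).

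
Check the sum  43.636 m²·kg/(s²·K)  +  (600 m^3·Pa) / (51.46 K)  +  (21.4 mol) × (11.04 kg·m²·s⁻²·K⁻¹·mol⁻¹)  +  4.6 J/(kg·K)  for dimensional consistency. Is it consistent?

No

Work out the base dimensions of each:
  43.636 m²·kg/(s²·K):  kg·m²·s⁻²·K⁻¹
  (600 m^3·Pa) / (51.46 K):  [kg·m²·s⁻²] / [K] = kg·m²·s⁻²·K⁻¹
  (21.4 mol) × (11.04 kg·m²·s⁻²·K⁻¹·mol⁻¹):  [mol] · [kg·m²·s⁻²·K⁻¹·mol⁻¹] = kg·m²·s⁻²·K⁻¹
  4.6 J/(kg·K):  J·kg⁻¹·K⁻¹ = N·m·kg⁻¹·K⁻¹ = m²·s⁻²·K⁻¹
The terms do not share a single dimension (kg·m²·s⁻²·K⁻¹ vs m²·s⁻²·K⁻¹).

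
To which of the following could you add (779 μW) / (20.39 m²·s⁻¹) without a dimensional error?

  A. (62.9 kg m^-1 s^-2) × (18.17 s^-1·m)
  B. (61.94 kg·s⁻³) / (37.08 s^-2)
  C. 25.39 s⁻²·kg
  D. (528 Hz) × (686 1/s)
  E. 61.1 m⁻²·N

Reference: [kg·m²·s⁻³] / [m²·s⁻¹] = kg·s⁻².
Each option:
  A. [kg·m⁻¹·s⁻²] · [m·s⁻¹] = kg·s⁻³
  B. [kg·s⁻³] / [s⁻²] = kg·s⁻¹
  C. kg·s⁻²  ← same
  D. [s⁻¹] · [s⁻¹] = s⁻²
  E. N·m⁻² = kg·m·s⁻²·m⁻² = kg·m⁻¹·s⁻²
Only C. matches kg·s⁻².

C.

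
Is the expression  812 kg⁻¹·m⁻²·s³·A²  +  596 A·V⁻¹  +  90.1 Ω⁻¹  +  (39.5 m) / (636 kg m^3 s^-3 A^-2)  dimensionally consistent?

Yes

Expand each in SI base units:
  812 kg⁻¹·m⁻²·s³·A²:  kg⁻¹·m⁻²·s³·A²
  596 A·V⁻¹:  A·V⁻¹ = A·(J·C⁻¹)⁻¹ = kg⁻¹·m⁻²·s³·A²
  90.1 Ω⁻¹:  Ω⁻¹ = (V·A⁻¹)⁻¹ = kg⁻¹·m⁻²·s³·A²
  (39.5 m) / (636 kg m^3 s^-3 A^-2):  [m] / [kg·m³·s⁻³·A⁻²] = kg⁻¹·m⁻²·s³·A²
Every term reduces to kg⁻¹·m⁻²·s³·A².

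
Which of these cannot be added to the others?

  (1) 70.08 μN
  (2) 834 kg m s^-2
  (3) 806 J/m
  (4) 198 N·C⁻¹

Work out the base dimensions of each:
  (1) N = kg·m·s⁻²
  (2) kg·m·s⁻²
  (3) J·m⁻¹ = N·m·m⁻¹ = kg·m·s⁻²
  (4) N·C⁻¹ = kg·m·s⁻²·(s·A)⁻¹ = kg·m·s⁻³·A⁻¹
All reduce to kg·m·s⁻² except (4), which is kg·m·s⁻³·A⁻¹.

(4)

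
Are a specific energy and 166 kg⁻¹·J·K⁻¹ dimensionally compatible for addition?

No

Reduce each to base SI dimensions:
  a specific energy:  [specific energy] = m²·s⁻²
  166 kg⁻¹·J·K⁻¹:  J·kg⁻¹·K⁻¹ = N·m·kg⁻¹·K⁻¹ = m²·s⁻²·K⁻¹
m²·s⁻² ≠ m²·s⁻²·K⁻¹, so they cannot be added.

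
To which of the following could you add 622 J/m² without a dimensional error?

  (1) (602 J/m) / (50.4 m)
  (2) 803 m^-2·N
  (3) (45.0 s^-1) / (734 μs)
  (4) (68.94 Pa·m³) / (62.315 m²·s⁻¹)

Reference: J·m⁻² = N·m·m⁻² = kg·s⁻².
Each option:
  (1) [kg·m·s⁻²] / [m] = kg·s⁻²  ← same
  (2) N·m⁻² = kg·m·s⁻²·m⁻² = kg·m⁻¹·s⁻²
  (3) [s⁻¹] / [s] = s⁻²
  (4) [kg·m²·s⁻²] / [m²·s⁻¹] = kg·s⁻¹
Only (1) matches kg·s⁻².

(1)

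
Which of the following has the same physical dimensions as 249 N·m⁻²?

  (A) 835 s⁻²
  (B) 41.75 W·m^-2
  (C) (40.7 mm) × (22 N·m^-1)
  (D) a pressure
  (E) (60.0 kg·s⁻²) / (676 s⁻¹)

(D)

Reference: N·m⁻² = kg·m·s⁻²·m⁻² = kg·m⁻¹·s⁻².
Each option:
  (A) s⁻²
  (B) W·m⁻² = J·s⁻¹·m⁻² = kg·s⁻³
  (C) [m] · [kg·s⁻²] = kg·m·s⁻²
  (D) [pressure] = kg·m⁻¹·s⁻²  ← same
  (E) [kg·s⁻²] / [s⁻¹] = kg·s⁻¹
Only (D) matches kg·m⁻¹·s⁻².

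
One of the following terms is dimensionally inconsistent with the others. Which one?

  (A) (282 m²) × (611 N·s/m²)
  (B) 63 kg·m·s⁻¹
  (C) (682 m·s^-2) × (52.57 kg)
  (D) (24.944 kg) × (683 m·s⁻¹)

(C)

Reduce each to base SI dimensions:
  (A) [m²] · [kg·m⁻¹·s⁻¹] = kg·m·s⁻¹
  (B) kg·m·s⁻¹
  (C) [m·s⁻²] · [kg] = kg·m·s⁻²
  (D) [kg] · [m·s⁻¹] = kg·m·s⁻¹
All reduce to kg·m·s⁻¹ except (C), which is kg·m·s⁻².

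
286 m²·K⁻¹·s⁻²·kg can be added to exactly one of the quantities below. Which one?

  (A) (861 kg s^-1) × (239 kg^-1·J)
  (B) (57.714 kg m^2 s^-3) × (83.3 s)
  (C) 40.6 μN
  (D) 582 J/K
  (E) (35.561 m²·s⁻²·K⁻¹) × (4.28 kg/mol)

(D)

Reference: kg·m²·s⁻²·K⁻¹.
Each option:
  (A) [kg·s⁻¹] · [m²·s⁻²] = kg·m²·s⁻³
  (B) [kg·m²·s⁻³] · [s] = kg·m²·s⁻²
  (C) N = kg·m·s⁻²
  (D) J·K⁻¹ = N·m·K⁻¹ = kg·m²·s⁻²·K⁻¹  ← same
  (E) [m²·s⁻²·K⁻¹] · [kg·mol⁻¹] = kg·m²·s⁻²·K⁻¹·mol⁻¹
Only (D) matches kg·m²·s⁻²·K⁻¹.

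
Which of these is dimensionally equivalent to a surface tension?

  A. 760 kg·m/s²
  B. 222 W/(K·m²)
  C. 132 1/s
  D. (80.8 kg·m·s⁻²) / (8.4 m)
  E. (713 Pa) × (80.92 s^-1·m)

Reference: [surface tension] = kg·s⁻².
Each option:
  A. kg·m·s⁻²
  B. W·m⁻²·K⁻¹ = J·s⁻¹·m⁻²·K⁻¹ = kg·s⁻³·K⁻¹
  C. s⁻¹
  D. [kg·m·s⁻²] / [m] = kg·s⁻²  ← same
  E. [kg·m⁻¹·s⁻²] · [m·s⁻¹] = kg·s⁻³
Only D. matches kg·s⁻².

D.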